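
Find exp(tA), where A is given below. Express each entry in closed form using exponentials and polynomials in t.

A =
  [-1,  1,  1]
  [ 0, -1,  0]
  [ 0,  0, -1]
e^{tA} =
  [exp(-t), t*exp(-t), t*exp(-t)]
  [0, exp(-t), 0]
  [0, 0, exp(-t)]

Strategy: write A = P · J · P⁻¹ where J is a Jordan canonical form, so e^{tA} = P · e^{tJ} · P⁻¹, and e^{tJ} can be computed block-by-block.

A has Jordan form
J =
  [-1,  1,  0]
  [ 0, -1,  0]
  [ 0,  0, -1]
(up to reordering of blocks).

Per-block formulas:
  For a 1×1 block at λ = -1: exp(t · [-1]) = [e^(-1t)].
  For a 2×2 Jordan block J_2(-1): exp(t · J_2(-1)) = e^(-1t)·(I + t·N), where N is the 2×2 nilpotent shift.

After assembling e^{tJ} and conjugating by P, we get:

e^{tA} =
  [exp(-t), t*exp(-t), t*exp(-t)]
  [0, exp(-t), 0]
  [0, 0, exp(-t)]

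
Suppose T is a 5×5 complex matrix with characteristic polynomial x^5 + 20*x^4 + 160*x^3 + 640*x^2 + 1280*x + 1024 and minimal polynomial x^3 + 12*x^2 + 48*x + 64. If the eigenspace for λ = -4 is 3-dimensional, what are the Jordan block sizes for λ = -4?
Block sizes for λ = -4: [3, 1, 1]

Step 1 — from the characteristic polynomial, algebraic multiplicity of λ = -4 is 5. From dim ker(T − (-4)·I) = 3, there are exactly 3 Jordan blocks for λ = -4.
Step 2 — from the minimal polynomial, the factor (x + 4)^3 tells us the largest block for λ = -4 has size 3.
Step 3 — with total size 5, 3 blocks, and largest block 3, the block sizes (in nonincreasing order) are [3, 1, 1].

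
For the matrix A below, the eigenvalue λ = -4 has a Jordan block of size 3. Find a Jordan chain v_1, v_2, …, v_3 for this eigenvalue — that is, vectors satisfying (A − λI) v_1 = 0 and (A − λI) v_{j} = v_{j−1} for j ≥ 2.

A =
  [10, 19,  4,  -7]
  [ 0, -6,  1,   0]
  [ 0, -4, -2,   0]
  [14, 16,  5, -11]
A Jordan chain for λ = -4 of length 3:
v_1 = (-2, 0, 0, -4)ᵀ
v_2 = (-5, 2, 4, -2)ᵀ
v_3 = (1, -1, 0, 0)ᵀ

Let N = A − (-4)·I. We want v_3 with N^3 v_3 = 0 but N^2 v_3 ≠ 0; then v_{j-1} := N · v_j for j = 3, …, 2.

Pick v_3 = (1, -1, 0, 0)ᵀ.
Then v_2 = N · v_3 = (-5, 2, 4, -2)ᵀ.
Then v_1 = N · v_2 = (-2, 0, 0, -4)ᵀ.

Sanity check: (A − (-4)·I) v_1 = (0, 0, 0, 0)ᵀ = 0. ✓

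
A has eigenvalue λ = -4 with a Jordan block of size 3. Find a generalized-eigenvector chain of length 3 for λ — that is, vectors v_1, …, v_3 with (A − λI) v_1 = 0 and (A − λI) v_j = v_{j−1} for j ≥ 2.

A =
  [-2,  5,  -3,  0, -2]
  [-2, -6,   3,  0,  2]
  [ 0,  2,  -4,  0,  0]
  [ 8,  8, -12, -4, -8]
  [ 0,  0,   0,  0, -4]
A Jordan chain for λ = -4 of length 3:
v_1 = (-6, 0, -4, 0, 0)ᵀ
v_2 = (2, -2, 0, 8, 0)ᵀ
v_3 = (1, 0, 0, 0, 0)ᵀ

Let N = A − (-4)·I. We want v_3 with N^3 v_3 = 0 but N^2 v_3 ≠ 0; then v_{j-1} := N · v_j for j = 3, …, 2.

Pick v_3 = (1, 0, 0, 0, 0)ᵀ.
Then v_2 = N · v_3 = (2, -2, 0, 8, 0)ᵀ.
Then v_1 = N · v_2 = (-6, 0, -4, 0, 0)ᵀ.

Sanity check: (A − (-4)·I) v_1 = (0, 0, 0, 0, 0)ᵀ = 0. ✓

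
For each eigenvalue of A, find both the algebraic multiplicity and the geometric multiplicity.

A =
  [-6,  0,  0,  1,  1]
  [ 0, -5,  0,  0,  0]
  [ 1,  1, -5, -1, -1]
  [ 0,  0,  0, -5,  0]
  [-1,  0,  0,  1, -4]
λ = -5: alg = 5, geom = 3

Step 1 — factor the characteristic polynomial to read off the algebraic multiplicities:
  χ_A(x) = (x + 5)^5

Step 2 — compute geometric multiplicities via the rank-nullity identity g(λ) = n − rank(A − λI):
  rank(A − (-5)·I) = 2, so dim ker(A − (-5)·I) = n − 2 = 3

Summary:
  λ = -5: algebraic multiplicity = 5, geometric multiplicity = 3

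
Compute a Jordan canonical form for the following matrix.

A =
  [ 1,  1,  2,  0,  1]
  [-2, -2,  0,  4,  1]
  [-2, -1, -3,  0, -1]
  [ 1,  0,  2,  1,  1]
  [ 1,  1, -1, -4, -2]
J_3(-1) ⊕ J_2(-1)

The characteristic polynomial is
  det(x·I − A) = x^5 + 5*x^4 + 10*x^3 + 10*x^2 + 5*x + 1 = (x + 1)^5

Eigenvalues and multiplicities (the geometric multiplicity of λ is n − rank(A − λI), which equals the number of Jordan blocks for λ):
  λ = -1: algebraic multiplicity = 5, geometric multiplicity = 2

Determining the block sizes for each eigenvalue:
  λ = -1: with am = 5 and gm = 2, the partition is not yet determined (e.g. several partitions of 5 into 2 parts exist). Let N = A − (-1)·I. Computing rank(N^1) = 3, rank(N^2) = 1, rank(N^3) = 0; the number of blocks of size ≥ j is rank(N^{j−1}) − rank(N^j), giving [2, 2, 1]. So we have 1 block(s) of size 3, 1 block(s) of size 2 → block sizes [3, 2]

Assembling the blocks gives a Jordan form
J =
  [-1,  1,  0,  0,  0]
  [ 0, -1,  1,  0,  0]
  [ 0,  0, -1,  0,  0]
  [ 0,  0,  0, -1,  1]
  [ 0,  0,  0,  0, -1]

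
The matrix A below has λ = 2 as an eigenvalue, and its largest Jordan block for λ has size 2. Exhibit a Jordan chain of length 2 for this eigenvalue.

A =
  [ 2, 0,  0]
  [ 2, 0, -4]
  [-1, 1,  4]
A Jordan chain for λ = 2 of length 2:
v_1 = (0, 2, -1)ᵀ
v_2 = (1, 0, 0)ᵀ

Let N = A − (2)·I. We want v_2 with N^2 v_2 = 0 but N^1 v_2 ≠ 0; then v_{j-1} := N · v_j for j = 2, …, 2.

Pick v_2 = (1, 0, 0)ᵀ.
Then v_1 = N · v_2 = (0, 2, -1)ᵀ.

Sanity check: (A − (2)·I) v_1 = (0, 0, 0)ᵀ = 0. ✓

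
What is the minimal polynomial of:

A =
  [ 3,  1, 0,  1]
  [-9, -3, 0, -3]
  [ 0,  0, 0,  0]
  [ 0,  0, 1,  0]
x^3

The characteristic polynomial is χ_A(x) = x^4, so the eigenvalues are known. The minimal polynomial is
  m_A(x) = Π_λ (x − λ)^{k_λ}
where k_λ is the size of the *largest* Jordan block for λ (equivalently, the smallest k with (A − λI)^k v = 0 for every generalised eigenvector v of λ).

  λ = 0: largest Jordan block has size 3, contributing (x − 0)^3

So m_A(x) = x^3 = x^3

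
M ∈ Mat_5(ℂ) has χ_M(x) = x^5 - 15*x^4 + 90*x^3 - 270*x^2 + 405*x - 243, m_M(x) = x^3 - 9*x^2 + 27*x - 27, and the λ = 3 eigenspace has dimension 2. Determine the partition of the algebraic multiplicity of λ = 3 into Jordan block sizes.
Block sizes for λ = 3: [3, 2]

Step 1 — from the characteristic polynomial, algebraic multiplicity of λ = 3 is 5. From dim ker(M − (3)·I) = 2, there are exactly 2 Jordan blocks for λ = 3.
Step 2 — from the minimal polynomial, the factor (x − 3)^3 tells us the largest block for λ = 3 has size 3.
Step 3 — with total size 5, 2 blocks, and largest block 3, the block sizes (in nonincreasing order) are [3, 2].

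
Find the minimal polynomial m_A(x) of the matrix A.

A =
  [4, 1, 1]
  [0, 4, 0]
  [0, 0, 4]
x^2 - 8*x + 16

The characteristic polynomial is χ_A(x) = (x - 4)^3, so the eigenvalues are known. The minimal polynomial is
  m_A(x) = Π_λ (x − λ)^{k_λ}
where k_λ is the size of the *largest* Jordan block for λ (equivalently, the smallest k with (A − λI)^k v = 0 for every generalised eigenvector v of λ).

  λ = 4: largest Jordan block has size 2, contributing (x − 4)^2

So m_A(x) = (x - 4)^2 = x^2 - 8*x + 16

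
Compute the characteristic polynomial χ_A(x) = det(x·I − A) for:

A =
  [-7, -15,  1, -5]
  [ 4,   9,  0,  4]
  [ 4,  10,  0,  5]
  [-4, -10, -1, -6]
x^4 + 4*x^3 + 6*x^2 + 4*x + 1

Expanding det(x·I − A) (e.g. by cofactor expansion or by noting that A is similar to its Jordan form J, which has the same characteristic polynomial as A) gives
  χ_A(x) = x^4 + 4*x^3 + 6*x^2 + 4*x + 1
which factors as (x + 1)^4. The eigenvalues (with algebraic multiplicities) are λ = -1 with multiplicity 4.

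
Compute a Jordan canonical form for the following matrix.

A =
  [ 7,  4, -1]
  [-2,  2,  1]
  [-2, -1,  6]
J_3(5)

The characteristic polynomial is
  det(x·I − A) = x^3 - 15*x^2 + 75*x - 125 = (x - 5)^3

Eigenvalues and multiplicities (the geometric multiplicity of λ is n − rank(A − λI), which equals the number of Jordan blocks for λ):
  λ = 5: algebraic multiplicity = 3, geometric multiplicity = 1

Determining the block sizes for each eigenvalue:
  λ = 5: one block (gm = 1), so the single block has size am = 3 → block sizes [3]

Assembling the blocks gives a Jordan form
J =
  [5, 1, 0]
  [0, 5, 1]
  [0, 0, 5]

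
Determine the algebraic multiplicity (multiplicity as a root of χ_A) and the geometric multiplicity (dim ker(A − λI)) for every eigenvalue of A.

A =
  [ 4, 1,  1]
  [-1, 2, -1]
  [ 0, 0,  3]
λ = 3: alg = 3, geom = 2

Step 1 — factor the characteristic polynomial to read off the algebraic multiplicities:
  χ_A(x) = (x - 3)^3

Step 2 — compute geometric multiplicities via the rank-nullity identity g(λ) = n − rank(A − λI):
  rank(A − (3)·I) = 1, so dim ker(A − (3)·I) = n − 1 = 2

Summary:
  λ = 3: algebraic multiplicity = 3, geometric multiplicity = 2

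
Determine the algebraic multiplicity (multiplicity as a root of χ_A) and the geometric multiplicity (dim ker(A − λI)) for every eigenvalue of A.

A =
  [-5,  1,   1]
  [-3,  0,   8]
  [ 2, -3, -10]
λ = -5: alg = 3, geom = 1

Step 1 — factor the characteristic polynomial to read off the algebraic multiplicities:
  χ_A(x) = (x + 5)^3

Step 2 — compute geometric multiplicities via the rank-nullity identity g(λ) = n − rank(A − λI):
  rank(A − (-5)·I) = 2, so dim ker(A − (-5)·I) = n − 2 = 1

Summary:
  λ = -5: algebraic multiplicity = 3, geometric multiplicity = 1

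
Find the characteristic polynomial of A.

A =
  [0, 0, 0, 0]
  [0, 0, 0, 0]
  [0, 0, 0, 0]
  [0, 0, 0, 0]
x^4

Expanding det(x·I − A) (e.g. by cofactor expansion or by noting that A is similar to its Jordan form J, which has the same characteristic polynomial as A) gives
  χ_A(x) = x^4
which factors as x^4. The eigenvalues (with algebraic multiplicities) are λ = 0 with multiplicity 4.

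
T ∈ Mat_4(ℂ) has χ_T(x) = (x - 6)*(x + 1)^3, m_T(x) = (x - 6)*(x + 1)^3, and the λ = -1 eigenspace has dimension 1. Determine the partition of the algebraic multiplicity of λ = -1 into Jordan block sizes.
Block sizes for λ = -1: [3]

Step 1 — from the characteristic polynomial, algebraic multiplicity of λ = -1 is 3. From dim ker(T − (-1)·I) = 1, there are exactly 1 Jordan blocks for λ = -1.
Step 2 — from the minimal polynomial, the factor (x + 1)^3 tells us the largest block for λ = -1 has size 3.
Step 3 — with total size 3, 1 blocks, and largest block 3, the block sizes (in nonincreasing order) are [3].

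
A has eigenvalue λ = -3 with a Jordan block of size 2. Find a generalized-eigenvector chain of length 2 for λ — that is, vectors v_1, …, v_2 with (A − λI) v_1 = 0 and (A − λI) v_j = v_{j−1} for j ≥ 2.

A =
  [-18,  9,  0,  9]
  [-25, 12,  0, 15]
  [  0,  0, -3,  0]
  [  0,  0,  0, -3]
A Jordan chain for λ = -3 of length 2:
v_1 = (-15, -25, 0, 0)ᵀ
v_2 = (1, 0, 0, 0)ᵀ

Let N = A − (-3)·I. We want v_2 with N^2 v_2 = 0 but N^1 v_2 ≠ 0; then v_{j-1} := N · v_j for j = 2, …, 2.

Pick v_2 = (1, 0, 0, 0)ᵀ.
Then v_1 = N · v_2 = (-15, -25, 0, 0)ᵀ.

Sanity check: (A − (-3)·I) v_1 = (0, 0, 0, 0)ᵀ = 0. ✓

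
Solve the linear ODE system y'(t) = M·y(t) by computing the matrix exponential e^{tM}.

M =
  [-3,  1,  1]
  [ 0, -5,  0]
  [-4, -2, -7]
e^{tM} =
  [2*t*exp(-5*t) + exp(-5*t), t*exp(-5*t), t*exp(-5*t)]
  [0, exp(-5*t), 0]
  [-4*t*exp(-5*t), -2*t*exp(-5*t), -2*t*exp(-5*t) + exp(-5*t)]

Strategy: write M = P · J · P⁻¹ where J is a Jordan canonical form, so e^{tM} = P · e^{tJ} · P⁻¹, and e^{tJ} can be computed block-by-block.

M has Jordan form
J =
  [-5,  1,  0]
  [ 0, -5,  0]
  [ 0,  0, -5]
(up to reordering of blocks).

Per-block formulas:
  For a 1×1 block at λ = -5: exp(t · [-5]) = [e^(-5t)].
  For a 2×2 Jordan block J_2(-5): exp(t · J_2(-5)) = e^(-5t)·(I + t·N), where N is the 2×2 nilpotent shift.

After assembling e^{tJ} and conjugating by P, we get:

e^{tM} =
  [2*t*exp(-5*t) + exp(-5*t), t*exp(-5*t), t*exp(-5*t)]
  [0, exp(-5*t), 0]
  [-4*t*exp(-5*t), -2*t*exp(-5*t), -2*t*exp(-5*t) + exp(-5*t)]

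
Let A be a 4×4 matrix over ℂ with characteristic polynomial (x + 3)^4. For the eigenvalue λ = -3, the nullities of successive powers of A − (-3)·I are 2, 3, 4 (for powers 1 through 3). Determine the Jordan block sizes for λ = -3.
Block sizes for λ = -3: [3, 1]

From the dimensions of kernels of powers, the number of Jordan blocks of size at least j is d_j − d_{j−1} where d_j = dim ker(N^j) (with d_0 = 0). Computing the differences gives [2, 1, 1].
The number of blocks of size exactly k is (#blocks of size ≥ k) − (#blocks of size ≥ k + 1), so the partition is: 1 block(s) of size 1, 1 block(s) of size 3.
In nonincreasing order the block sizes are [3, 1].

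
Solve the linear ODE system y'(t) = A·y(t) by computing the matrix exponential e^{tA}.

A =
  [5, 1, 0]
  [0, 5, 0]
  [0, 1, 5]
e^{tA} =
  [exp(5*t), t*exp(5*t), 0]
  [0, exp(5*t), 0]
  [0, t*exp(5*t), exp(5*t)]

Strategy: write A = P · J · P⁻¹ where J is a Jordan canonical form, so e^{tA} = P · e^{tJ} · P⁻¹, and e^{tJ} can be computed block-by-block.

A has Jordan form
J =
  [5, 1, 0]
  [0, 5, 0]
  [0, 0, 5]
(up to reordering of blocks).

Per-block formulas:
  For a 2×2 Jordan block J_2(5): exp(t · J_2(5)) = e^(5t)·(I + t·N), where N is the 2×2 nilpotent shift.
  For a 1×1 block at λ = 5: exp(t · [5]) = [e^(5t)].

After assembling e^{tJ} and conjugating by P, we get:

e^{tA} =
  [exp(5*t), t*exp(5*t), 0]
  [0, exp(5*t), 0]
  [0, t*exp(5*t), exp(5*t)]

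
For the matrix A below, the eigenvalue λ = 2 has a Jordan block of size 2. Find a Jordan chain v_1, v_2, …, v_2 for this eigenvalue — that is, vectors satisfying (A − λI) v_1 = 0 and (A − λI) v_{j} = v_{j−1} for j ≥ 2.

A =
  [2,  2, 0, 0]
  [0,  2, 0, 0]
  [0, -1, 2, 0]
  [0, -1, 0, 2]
A Jordan chain for λ = 2 of length 2:
v_1 = (2, 0, -1, -1)ᵀ
v_2 = (0, 1, 0, 0)ᵀ

Let N = A − (2)·I. We want v_2 with N^2 v_2 = 0 but N^1 v_2 ≠ 0; then v_{j-1} := N · v_j for j = 2, …, 2.

Pick v_2 = (0, 1, 0, 0)ᵀ.
Then v_1 = N · v_2 = (2, 0, -1, -1)ᵀ.

Sanity check: (A − (2)·I) v_1 = (0, 0, 0, 0)ᵀ = 0. ✓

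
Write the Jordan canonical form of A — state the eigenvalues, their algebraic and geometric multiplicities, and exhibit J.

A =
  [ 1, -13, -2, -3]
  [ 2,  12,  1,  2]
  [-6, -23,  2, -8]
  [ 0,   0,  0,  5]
J_3(5) ⊕ J_1(5)

The characteristic polynomial is
  det(x·I − A) = x^4 - 20*x^3 + 150*x^2 - 500*x + 625 = (x - 5)^4

Eigenvalues and multiplicities (the geometric multiplicity of λ is n − rank(A − λI), which equals the number of Jordan blocks for λ):
  λ = 5: algebraic multiplicity = 4, geometric multiplicity = 2

Determining the block sizes for each eigenvalue:
  λ = 5: with am = 4 and gm = 2, the partition is not yet determined (e.g. several partitions of 4 into 2 parts exist). Let N = A − (5)·I. Computing rank(N^1) = 2, rank(N^2) = 1, rank(N^3) = 0; the number of blocks of size ≥ j is rank(N^{j−1}) − rank(N^j), giving [2, 1, 1]. So we have 1 block(s) of size 3, 1 block(s) of size 1 → block sizes [3, 1]

Assembling the blocks gives a Jordan form
J =
  [5, 1, 0, 0]
  [0, 5, 1, 0]
  [0, 0, 5, 0]
  [0, 0, 0, 5]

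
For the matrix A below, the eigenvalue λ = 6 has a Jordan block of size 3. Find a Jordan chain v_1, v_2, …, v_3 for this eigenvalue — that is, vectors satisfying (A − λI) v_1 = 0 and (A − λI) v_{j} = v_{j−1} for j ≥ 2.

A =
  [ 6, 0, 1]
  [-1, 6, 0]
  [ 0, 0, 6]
A Jordan chain for λ = 6 of length 3:
v_1 = (0, -1, 0)ᵀ
v_2 = (1, 0, 0)ᵀ
v_3 = (0, 0, 1)ᵀ

Let N = A − (6)·I. We want v_3 with N^3 v_3 = 0 but N^2 v_3 ≠ 0; then v_{j-1} := N · v_j for j = 3, …, 2.

Pick v_3 = (0, 0, 1)ᵀ.
Then v_2 = N · v_3 = (1, 0, 0)ᵀ.
Then v_1 = N · v_2 = (0, -1, 0)ᵀ.

Sanity check: (A − (6)·I) v_1 = (0, 0, 0)ᵀ = 0. ✓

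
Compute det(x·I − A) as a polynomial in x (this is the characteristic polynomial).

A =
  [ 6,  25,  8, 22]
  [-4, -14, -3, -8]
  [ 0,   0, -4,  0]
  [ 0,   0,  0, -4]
x^4 + 16*x^3 + 96*x^2 + 256*x + 256

Expanding det(x·I − A) (e.g. by cofactor expansion or by noting that A is similar to its Jordan form J, which has the same characteristic polynomial as A) gives
  χ_A(x) = x^4 + 16*x^3 + 96*x^2 + 256*x + 256
which factors as (x + 4)^4. The eigenvalues (with algebraic multiplicities) are λ = -4 with multiplicity 4.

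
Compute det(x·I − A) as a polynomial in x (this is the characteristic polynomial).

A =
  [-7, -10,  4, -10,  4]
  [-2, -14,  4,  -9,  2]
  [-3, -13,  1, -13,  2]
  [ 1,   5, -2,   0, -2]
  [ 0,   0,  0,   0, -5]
x^5 + 25*x^4 + 250*x^3 + 1250*x^2 + 3125*x + 3125

Expanding det(x·I − A) (e.g. by cofactor expansion or by noting that A is similar to its Jordan form J, which has the same characteristic polynomial as A) gives
  χ_A(x) = x^5 + 25*x^4 + 250*x^3 + 1250*x^2 + 3125*x + 3125
which factors as (x + 5)^5. The eigenvalues (with algebraic multiplicities) are λ = -5 with multiplicity 5.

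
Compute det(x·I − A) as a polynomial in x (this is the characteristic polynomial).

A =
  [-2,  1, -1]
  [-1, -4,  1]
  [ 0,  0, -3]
x^3 + 9*x^2 + 27*x + 27

Expanding det(x·I − A) (e.g. by cofactor expansion or by noting that A is similar to its Jordan form J, which has the same characteristic polynomial as A) gives
  χ_A(x) = x^3 + 9*x^2 + 27*x + 27
which factors as (x + 3)^3. The eigenvalues (with algebraic multiplicities) are λ = -3 with multiplicity 3.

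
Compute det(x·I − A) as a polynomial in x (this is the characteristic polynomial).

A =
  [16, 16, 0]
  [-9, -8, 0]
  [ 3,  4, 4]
x^3 - 12*x^2 + 48*x - 64

Expanding det(x·I − A) (e.g. by cofactor expansion or by noting that A is similar to its Jordan form J, which has the same characteristic polynomial as A) gives
  χ_A(x) = x^3 - 12*x^2 + 48*x - 64
which factors as (x - 4)^3. The eigenvalues (with algebraic multiplicities) are λ = 4 with multiplicity 3.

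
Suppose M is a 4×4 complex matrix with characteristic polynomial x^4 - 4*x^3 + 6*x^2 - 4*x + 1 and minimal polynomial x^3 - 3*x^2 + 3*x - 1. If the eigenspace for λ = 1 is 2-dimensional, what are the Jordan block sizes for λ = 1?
Block sizes for λ = 1: [3, 1]

Step 1 — from the characteristic polynomial, algebraic multiplicity of λ = 1 is 4. From dim ker(M − (1)·I) = 2, there are exactly 2 Jordan blocks for λ = 1.
Step 2 — from the minimal polynomial, the factor (x − 1)^3 tells us the largest block for λ = 1 has size 3.
Step 3 — with total size 4, 2 blocks, and largest block 3, the block sizes (in nonincreasing order) are [3, 1].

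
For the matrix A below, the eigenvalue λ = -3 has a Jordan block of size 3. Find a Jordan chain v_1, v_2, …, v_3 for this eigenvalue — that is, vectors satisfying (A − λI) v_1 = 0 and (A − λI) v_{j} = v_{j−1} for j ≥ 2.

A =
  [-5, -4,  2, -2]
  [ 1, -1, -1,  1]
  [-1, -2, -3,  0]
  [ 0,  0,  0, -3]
A Jordan chain for λ = -3 of length 3:
v_1 = (-2, 1, 0, 0)ᵀ
v_2 = (-2, 1, -1, 0)ᵀ
v_3 = (1, 0, 0, 0)ᵀ

Let N = A − (-3)·I. We want v_3 with N^3 v_3 = 0 but N^2 v_3 ≠ 0; then v_{j-1} := N · v_j for j = 3, …, 2.

Pick v_3 = (1, 0, 0, 0)ᵀ.
Then v_2 = N · v_3 = (-2, 1, -1, 0)ᵀ.
Then v_1 = N · v_2 = (-2, 1, 0, 0)ᵀ.

Sanity check: (A − (-3)·I) v_1 = (0, 0, 0, 0)ᵀ = 0. ✓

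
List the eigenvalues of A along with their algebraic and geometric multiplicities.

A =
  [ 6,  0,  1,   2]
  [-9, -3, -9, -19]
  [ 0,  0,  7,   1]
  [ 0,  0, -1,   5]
λ = -3: alg = 1, geom = 1; λ = 6: alg = 3, geom = 1

Step 1 — factor the characteristic polynomial to read off the algebraic multiplicities:
  χ_A(x) = (x - 6)^3*(x + 3)

Step 2 — compute geometric multiplicities via the rank-nullity identity g(λ) = n − rank(A − λI):
  rank(A − (-3)·I) = 3, so dim ker(A − (-3)·I) = n − 3 = 1
  rank(A − (6)·I) = 3, so dim ker(A − (6)·I) = n − 3 = 1

Summary:
  λ = -3: algebraic multiplicity = 1, geometric multiplicity = 1
  λ = 6: algebraic multiplicity = 3, geometric multiplicity = 1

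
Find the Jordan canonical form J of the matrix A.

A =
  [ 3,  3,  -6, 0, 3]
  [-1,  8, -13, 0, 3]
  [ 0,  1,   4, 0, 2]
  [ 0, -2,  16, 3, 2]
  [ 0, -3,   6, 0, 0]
J_3(3) ⊕ J_1(3) ⊕ J_1(6)

The characteristic polynomial is
  det(x·I − A) = x^5 - 18*x^4 + 126*x^3 - 432*x^2 + 729*x - 486 = (x - 6)*(x - 3)^4

Eigenvalues and multiplicities (the geometric multiplicity of λ is n − rank(A − λI), which equals the number of Jordan blocks for λ):
  λ = 3: algebraic multiplicity = 4, geometric multiplicity = 2
  λ = 6: algebraic multiplicity = 1, geometric multiplicity = 1

Determining the block sizes for each eigenvalue:
  λ = 3: with am = 4 and gm = 2, the partition is not yet determined (e.g. several partitions of 4 into 2 parts exist). Let N = A − (3)·I. Computing rank(N^1) = 3, rank(N^2) = 2, rank(N^3) = 1; the number of blocks of size ≥ j is rank(N^{j−1}) − rank(N^j), giving [2, 1, 1]. So we have 1 block(s) of size 3, 1 block(s) of size 1 → block sizes [3, 1]
  λ = 6: one block (gm = 1), so the single block has size am = 1 → block sizes [1]

Assembling the blocks gives a Jordan form
J =
  [3, 1, 0, 0, 0]
  [0, 3, 1, 0, 0]
  [0, 0, 3, 0, 0]
  [0, 0, 0, 3, 0]
  [0, 0, 0, 0, 6]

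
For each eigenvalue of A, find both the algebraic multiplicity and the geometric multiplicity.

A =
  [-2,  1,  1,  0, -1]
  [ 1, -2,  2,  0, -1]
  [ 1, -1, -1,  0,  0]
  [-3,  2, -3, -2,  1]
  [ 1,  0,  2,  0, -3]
λ = -2: alg = 5, geom = 2

Step 1 — factor the characteristic polynomial to read off the algebraic multiplicities:
  χ_A(x) = (x + 2)^5

Step 2 — compute geometric multiplicities via the rank-nullity identity g(λ) = n − rank(A − λI):
  rank(A − (-2)·I) = 3, so dim ker(A − (-2)·I) = n − 3 = 2

Summary:
  λ = -2: algebraic multiplicity = 5, geometric multiplicity = 2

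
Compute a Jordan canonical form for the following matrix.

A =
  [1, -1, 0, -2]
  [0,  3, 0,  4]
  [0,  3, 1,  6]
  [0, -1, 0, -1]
J_2(1) ⊕ J_1(1) ⊕ J_1(1)

The characteristic polynomial is
  det(x·I − A) = x^4 - 4*x^3 + 6*x^2 - 4*x + 1 = (x - 1)^4

Eigenvalues and multiplicities (the geometric multiplicity of λ is n − rank(A − λI), which equals the number of Jordan blocks for λ):
  λ = 1: algebraic multiplicity = 4, geometric multiplicity = 3

Determining the block sizes for each eigenvalue:
  λ = 1: 3 blocks summing to 4 forces exactly one block of size 2 and the rest size 1 → block sizes [2, 1, 1]

Assembling the blocks gives a Jordan form
J =
  [1, 1, 0, 0]
  [0, 1, 0, 0]
  [0, 0, 1, 0]
  [0, 0, 0, 1]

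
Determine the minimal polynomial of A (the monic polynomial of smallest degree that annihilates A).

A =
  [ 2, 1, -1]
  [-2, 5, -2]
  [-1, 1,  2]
x^2 - 6*x + 9

The characteristic polynomial is χ_A(x) = (x - 3)^3, so the eigenvalues are known. The minimal polynomial is
  m_A(x) = Π_λ (x − λ)^{k_λ}
where k_λ is the size of the *largest* Jordan block for λ (equivalently, the smallest k with (A − λI)^k v = 0 for every generalised eigenvector v of λ).

  λ = 3: largest Jordan block has size 2, contributing (x − 3)^2

So m_A(x) = (x - 3)^2 = x^2 - 6*x + 9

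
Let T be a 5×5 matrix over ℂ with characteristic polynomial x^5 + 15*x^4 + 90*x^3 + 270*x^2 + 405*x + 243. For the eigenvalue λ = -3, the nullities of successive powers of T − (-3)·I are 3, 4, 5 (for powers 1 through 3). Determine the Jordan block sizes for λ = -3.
Block sizes for λ = -3: [3, 1, 1]

From the dimensions of kernels of powers, the number of Jordan blocks of size at least j is d_j − d_{j−1} where d_j = dim ker(N^j) (with d_0 = 0). Computing the differences gives [3, 1, 1].
The number of blocks of size exactly k is (#blocks of size ≥ k) − (#blocks of size ≥ k + 1), so the partition is: 2 block(s) of size 1, 1 block(s) of size 3.
In nonincreasing order the block sizes are [3, 1, 1].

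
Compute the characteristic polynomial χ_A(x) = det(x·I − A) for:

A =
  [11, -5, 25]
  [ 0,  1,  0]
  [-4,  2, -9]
x^3 - 3*x^2 + 3*x - 1

Expanding det(x·I − A) (e.g. by cofactor expansion or by noting that A is similar to its Jordan form J, which has the same characteristic polynomial as A) gives
  χ_A(x) = x^3 - 3*x^2 + 3*x - 1
which factors as (x - 1)^3. The eigenvalues (with algebraic multiplicities) are λ = 1 with multiplicity 3.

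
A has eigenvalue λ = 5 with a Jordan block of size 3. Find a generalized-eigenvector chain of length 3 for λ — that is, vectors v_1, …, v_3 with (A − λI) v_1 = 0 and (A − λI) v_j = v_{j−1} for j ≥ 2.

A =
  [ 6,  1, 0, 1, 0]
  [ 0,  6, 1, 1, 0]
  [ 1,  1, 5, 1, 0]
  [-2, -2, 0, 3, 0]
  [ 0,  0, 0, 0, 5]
A Jordan chain for λ = 5 of length 3:
v_1 = (-1, -1, -1, 2, 0)ᵀ
v_2 = (1, 0, 1, -2, 0)ᵀ
v_3 = (1, 0, 0, 0, 0)ᵀ

Let N = A − (5)·I. We want v_3 with N^3 v_3 = 0 but N^2 v_3 ≠ 0; then v_{j-1} := N · v_j for j = 3, …, 2.

Pick v_3 = (1, 0, 0, 0, 0)ᵀ.
Then v_2 = N · v_3 = (1, 0, 1, -2, 0)ᵀ.
Then v_1 = N · v_2 = (-1, -1, -1, 2, 0)ᵀ.

Sanity check: (A − (5)·I) v_1 = (0, 0, 0, 0, 0)ᵀ = 0. ✓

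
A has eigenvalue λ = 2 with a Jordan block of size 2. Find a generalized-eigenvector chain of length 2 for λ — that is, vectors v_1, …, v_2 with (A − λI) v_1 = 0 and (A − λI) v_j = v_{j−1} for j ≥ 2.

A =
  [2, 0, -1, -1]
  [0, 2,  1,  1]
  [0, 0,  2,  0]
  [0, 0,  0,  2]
A Jordan chain for λ = 2 of length 2:
v_1 = (-1, 1, 0, 0)ᵀ
v_2 = (0, 0, 1, 0)ᵀ

Let N = A − (2)·I. We want v_2 with N^2 v_2 = 0 but N^1 v_2 ≠ 0; then v_{j-1} := N · v_j for j = 2, …, 2.

Pick v_2 = (0, 0, 1, 0)ᵀ.
Then v_1 = N · v_2 = (-1, 1, 0, 0)ᵀ.

Sanity check: (A − (2)·I) v_1 = (0, 0, 0, 0)ᵀ = 0. ✓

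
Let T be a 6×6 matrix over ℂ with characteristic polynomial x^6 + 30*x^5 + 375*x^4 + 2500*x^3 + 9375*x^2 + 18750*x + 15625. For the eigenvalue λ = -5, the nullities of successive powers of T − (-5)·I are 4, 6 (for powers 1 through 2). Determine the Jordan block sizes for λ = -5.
Block sizes for λ = -5: [2, 2, 1, 1]

From the dimensions of kernels of powers, the number of Jordan blocks of size at least j is d_j − d_{j−1} where d_j = dim ker(N^j) (with d_0 = 0). Computing the differences gives [4, 2].
The number of blocks of size exactly k is (#blocks of size ≥ k) − (#blocks of size ≥ k + 1), so the partition is: 2 block(s) of size 1, 2 block(s) of size 2.
In nonincreasing order the block sizes are [2, 2, 1, 1].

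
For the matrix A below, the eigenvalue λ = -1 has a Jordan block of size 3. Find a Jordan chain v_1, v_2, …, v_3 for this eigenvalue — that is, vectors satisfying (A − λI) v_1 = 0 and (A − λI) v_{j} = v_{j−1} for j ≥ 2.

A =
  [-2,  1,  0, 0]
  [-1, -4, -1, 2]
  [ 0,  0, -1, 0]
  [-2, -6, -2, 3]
A Jordan chain for λ = -1 of length 3:
v_1 = (-4, -4, 0, -8)ᵀ
v_2 = (1, -3, 0, -6)ᵀ
v_3 = (0, 1, 0, 0)ᵀ

Let N = A − (-1)·I. We want v_3 with N^3 v_3 = 0 but N^2 v_3 ≠ 0; then v_{j-1} := N · v_j for j = 3, …, 2.

Pick v_3 = (0, 1, 0, 0)ᵀ.
Then v_2 = N · v_3 = (1, -3, 0, -6)ᵀ.
Then v_1 = N · v_2 = (-4, -4, 0, -8)ᵀ.

Sanity check: (A − (-1)·I) v_1 = (0, 0, 0, 0)ᵀ = 0. ✓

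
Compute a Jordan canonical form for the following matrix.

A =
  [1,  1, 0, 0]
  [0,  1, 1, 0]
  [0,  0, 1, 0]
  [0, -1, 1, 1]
J_3(1) ⊕ J_1(1)

The characteristic polynomial is
  det(x·I − A) = x^4 - 4*x^3 + 6*x^2 - 4*x + 1 = (x - 1)^4

Eigenvalues and multiplicities (the geometric multiplicity of λ is n − rank(A − λI), which equals the number of Jordan blocks for λ):
  λ = 1: algebraic multiplicity = 4, geometric multiplicity = 2

Determining the block sizes for each eigenvalue:
  λ = 1: with am = 4 and gm = 2, the partition is not yet determined (e.g. several partitions of 4 into 2 parts exist). Let N = A − (1)·I. Computing rank(N^1) = 2, rank(N^2) = 1, rank(N^3) = 0; the number of blocks of size ≥ j is rank(N^{j−1}) − rank(N^j), giving [2, 1, 1]. So we have 1 block(s) of size 3, 1 block(s) of size 1 → block sizes [3, 1]

Assembling the blocks gives a Jordan form
J =
  [1, 1, 0, 0]
  [0, 1, 1, 0]
  [0, 0, 1, 0]
  [0, 0, 0, 1]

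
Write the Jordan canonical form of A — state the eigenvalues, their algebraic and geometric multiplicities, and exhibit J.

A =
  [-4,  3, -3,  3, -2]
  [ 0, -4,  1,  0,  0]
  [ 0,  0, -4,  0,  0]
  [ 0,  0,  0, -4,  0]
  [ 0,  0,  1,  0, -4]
J_3(-4) ⊕ J_1(-4) ⊕ J_1(-4)

The characteristic polynomial is
  det(x·I − A) = x^5 + 20*x^4 + 160*x^3 + 640*x^2 + 1280*x + 1024 = (x + 4)^5

Eigenvalues and multiplicities (the geometric multiplicity of λ is n − rank(A − λI), which equals the number of Jordan blocks for λ):
  λ = -4: algebraic multiplicity = 5, geometric multiplicity = 3

Determining the block sizes for each eigenvalue:
  λ = -4: with am = 5 and gm = 3, the partition is not yet determined (e.g. several partitions of 5 into 3 parts exist). Let N = A − (-4)·I. Computing rank(N^1) = 2, rank(N^2) = 1, rank(N^3) = 0; the number of blocks of size ≥ j is rank(N^{j−1}) − rank(N^j), giving [3, 1, 1]. So we have 1 block(s) of size 3, 2 block(s) of size 1 → block sizes [3, 1, 1]

Assembling the blocks gives a Jordan form
J =
  [-4,  1,  0,  0,  0]
  [ 0, -4,  1,  0,  0]
  [ 0,  0, -4,  0,  0]
  [ 0,  0,  0, -4,  0]
  [ 0,  0,  0,  0, -4]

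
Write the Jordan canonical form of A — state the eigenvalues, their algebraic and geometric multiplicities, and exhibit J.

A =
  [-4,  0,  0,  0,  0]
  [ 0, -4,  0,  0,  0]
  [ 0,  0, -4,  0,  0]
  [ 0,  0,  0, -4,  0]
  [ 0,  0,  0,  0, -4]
J_1(-4) ⊕ J_1(-4) ⊕ J_1(-4) ⊕ J_1(-4) ⊕ J_1(-4)

The characteristic polynomial is
  det(x·I − A) = x^5 + 20*x^4 + 160*x^3 + 640*x^2 + 1280*x + 1024 = (x + 4)^5

Eigenvalues and multiplicities (the geometric multiplicity of λ is n − rank(A − λI), which equals the number of Jordan blocks for λ):
  λ = -4: algebraic multiplicity = 5, geometric multiplicity = 5

Determining the block sizes for each eigenvalue:
  λ = -4: gm = am = 5, so every block has size 1 → block sizes [1, 1, 1, 1, 1]

Assembling the blocks gives a Jordan form
J =
  [-4,  0,  0,  0,  0]
  [ 0, -4,  0,  0,  0]
  [ 0,  0, -4,  0,  0]
  [ 0,  0,  0, -4,  0]
  [ 0,  0,  0,  0, -4]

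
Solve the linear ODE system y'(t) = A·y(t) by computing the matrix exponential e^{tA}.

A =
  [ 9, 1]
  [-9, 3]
e^{tA} =
  [3*t*exp(6*t) + exp(6*t), t*exp(6*t)]
  [-9*t*exp(6*t), -3*t*exp(6*t) + exp(6*t)]

Strategy: write A = P · J · P⁻¹ where J is a Jordan canonical form, so e^{tA} = P · e^{tJ} · P⁻¹, and e^{tJ} can be computed block-by-block.

A has Jordan form
J =
  [6, 1]
  [0, 6]
(up to reordering of blocks).

Per-block formulas:
  For a 2×2 Jordan block J_2(6): exp(t · J_2(6)) = e^(6t)·(I + t·N), where N is the 2×2 nilpotent shift.

After assembling e^{tJ} and conjugating by P, we get:

e^{tA} =
  [3*t*exp(6*t) + exp(6*t), t*exp(6*t)]
  [-9*t*exp(6*t), -3*t*exp(6*t) + exp(6*t)]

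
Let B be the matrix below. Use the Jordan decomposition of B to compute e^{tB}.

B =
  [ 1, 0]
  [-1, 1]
e^{tB} =
  [exp(t), 0]
  [-t*exp(t), exp(t)]

Strategy: write B = P · J · P⁻¹ where J is a Jordan canonical form, so e^{tB} = P · e^{tJ} · P⁻¹, and e^{tJ} can be computed block-by-block.

B has Jordan form
J =
  [1, 1]
  [0, 1]
(up to reordering of blocks).

Per-block formulas:
  For a 2×2 Jordan block J_2(1): exp(t · J_2(1)) = e^(1t)·(I + t·N), where N is the 2×2 nilpotent shift.

After assembling e^{tJ} and conjugating by P, we get:

e^{tB} =
  [exp(t), 0]
  [-t*exp(t), exp(t)]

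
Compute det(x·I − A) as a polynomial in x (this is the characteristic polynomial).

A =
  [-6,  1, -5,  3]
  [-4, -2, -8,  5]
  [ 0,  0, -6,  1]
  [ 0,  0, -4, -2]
x^4 + 16*x^3 + 96*x^2 + 256*x + 256

Expanding det(x·I − A) (e.g. by cofactor expansion or by noting that A is similar to its Jordan form J, which has the same characteristic polynomial as A) gives
  χ_A(x) = x^4 + 16*x^3 + 96*x^2 + 256*x + 256
which factors as (x + 4)^4. The eigenvalues (with algebraic multiplicities) are λ = -4 with multiplicity 4.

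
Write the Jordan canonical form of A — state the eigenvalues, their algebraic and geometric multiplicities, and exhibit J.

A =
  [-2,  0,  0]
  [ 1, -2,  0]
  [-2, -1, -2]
J_3(-2)

The characteristic polynomial is
  det(x·I − A) = x^3 + 6*x^2 + 12*x + 8 = (x + 2)^3

Eigenvalues and multiplicities (the geometric multiplicity of λ is n − rank(A − λI), which equals the number of Jordan blocks for λ):
  λ = -2: algebraic multiplicity = 3, geometric multiplicity = 1

Determining the block sizes for each eigenvalue:
  λ = -2: one block (gm = 1), so the single block has size am = 3 → block sizes [3]

Assembling the blocks gives a Jordan form
J =
  [-2,  1,  0]
  [ 0, -2,  1]
  [ 0,  0, -2]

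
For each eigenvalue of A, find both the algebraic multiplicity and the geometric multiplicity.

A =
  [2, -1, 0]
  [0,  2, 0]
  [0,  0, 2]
λ = 2: alg = 3, geom = 2

Step 1 — factor the characteristic polynomial to read off the algebraic multiplicities:
  χ_A(x) = (x - 2)^3

Step 2 — compute geometric multiplicities via the rank-nullity identity g(λ) = n − rank(A − λI):
  rank(A − (2)·I) = 1, so dim ker(A − (2)·I) = n − 1 = 2

Summary:
  λ = 2: algebraic multiplicity = 3, geometric multiplicity = 2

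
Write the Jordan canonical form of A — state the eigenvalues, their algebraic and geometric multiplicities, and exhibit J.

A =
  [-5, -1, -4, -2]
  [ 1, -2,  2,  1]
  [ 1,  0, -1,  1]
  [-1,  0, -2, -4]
J_3(-3) ⊕ J_1(-3)

The characteristic polynomial is
  det(x·I − A) = x^4 + 12*x^3 + 54*x^2 + 108*x + 81 = (x + 3)^4

Eigenvalues and multiplicities (the geometric multiplicity of λ is n − rank(A − λI), which equals the number of Jordan blocks for λ):
  λ = -3: algebraic multiplicity = 4, geometric multiplicity = 2

Determining the block sizes for each eigenvalue:
  λ = -3: with am = 4 and gm = 2, the partition is not yet determined (e.g. several partitions of 4 into 2 parts exist). Let N = A − (-3)·I. Computing rank(N^1) = 2, rank(N^2) = 1, rank(N^3) = 0; the number of blocks of size ≥ j is rank(N^{j−1}) − rank(N^j), giving [2, 1, 1]. So we have 1 block(s) of size 3, 1 block(s) of size 1 → block sizes [3, 1]

Assembling the blocks gives a Jordan form
J =
  [-3,  1,  0,  0]
  [ 0, -3,  1,  0]
  [ 0,  0, -3,  0]
  [ 0,  0,  0, -3]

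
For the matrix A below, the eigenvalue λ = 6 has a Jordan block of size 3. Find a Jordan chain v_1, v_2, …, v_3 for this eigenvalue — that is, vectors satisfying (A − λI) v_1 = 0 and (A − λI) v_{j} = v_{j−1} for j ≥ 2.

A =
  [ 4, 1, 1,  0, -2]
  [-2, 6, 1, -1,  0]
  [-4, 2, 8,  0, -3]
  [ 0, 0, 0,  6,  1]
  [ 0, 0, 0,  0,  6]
A Jordan chain for λ = 6 of length 3:
v_1 = (-2, 0, -4, 0, 0)ᵀ
v_2 = (-2, -2, -4, 0, 0)ᵀ
v_3 = (1, 0, 0, 0, 0)ᵀ

Let N = A − (6)·I. We want v_3 with N^3 v_3 = 0 but N^2 v_3 ≠ 0; then v_{j-1} := N · v_j for j = 3, …, 2.

Pick v_3 = (1, 0, 0, 0, 0)ᵀ.
Then v_2 = N · v_3 = (-2, -2, -4, 0, 0)ᵀ.
Then v_1 = N · v_2 = (-2, 0, -4, 0, 0)ᵀ.

Sanity check: (A − (6)·I) v_1 = (0, 0, 0, 0, 0)ᵀ = 0. ✓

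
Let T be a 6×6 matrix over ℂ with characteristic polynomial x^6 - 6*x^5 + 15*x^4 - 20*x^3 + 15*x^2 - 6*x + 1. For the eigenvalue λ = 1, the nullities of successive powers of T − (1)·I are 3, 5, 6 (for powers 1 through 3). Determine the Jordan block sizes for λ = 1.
Block sizes for λ = 1: [3, 2, 1]

From the dimensions of kernels of powers, the number of Jordan blocks of size at least j is d_j − d_{j−1} where d_j = dim ker(N^j) (with d_0 = 0). Computing the differences gives [3, 2, 1].
The number of blocks of size exactly k is (#blocks of size ≥ k) − (#blocks of size ≥ k + 1), so the partition is: 1 block(s) of size 1, 1 block(s) of size 2, 1 block(s) of size 3.
In nonincreasing order the block sizes are [3, 2, 1].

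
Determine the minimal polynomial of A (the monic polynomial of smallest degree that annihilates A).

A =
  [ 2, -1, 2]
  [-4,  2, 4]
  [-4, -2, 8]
x^2 - 8*x + 16

The characteristic polynomial is χ_A(x) = (x - 4)^3, so the eigenvalues are known. The minimal polynomial is
  m_A(x) = Π_λ (x − λ)^{k_λ}
where k_λ is the size of the *largest* Jordan block for λ (equivalently, the smallest k with (A − λI)^k v = 0 for every generalised eigenvector v of λ).

  λ = 4: largest Jordan block has size 2, contributing (x − 4)^2

So m_A(x) = (x - 4)^2 = x^2 - 8*x + 16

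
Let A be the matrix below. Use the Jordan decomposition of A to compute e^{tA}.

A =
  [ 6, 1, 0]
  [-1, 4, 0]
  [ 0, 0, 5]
e^{tA} =
  [t*exp(5*t) + exp(5*t), t*exp(5*t), 0]
  [-t*exp(5*t), -t*exp(5*t) + exp(5*t), 0]
  [0, 0, exp(5*t)]

Strategy: write A = P · J · P⁻¹ where J is a Jordan canonical form, so e^{tA} = P · e^{tJ} · P⁻¹, and e^{tJ} can be computed block-by-block.

A has Jordan form
J =
  [5, 1, 0]
  [0, 5, 0]
  [0, 0, 5]
(up to reordering of blocks).

Per-block formulas:
  For a 1×1 block at λ = 5: exp(t · [5]) = [e^(5t)].
  For a 2×2 Jordan block J_2(5): exp(t · J_2(5)) = e^(5t)·(I + t·N), where N is the 2×2 nilpotent shift.

After assembling e^{tJ} and conjugating by P, we get:

e^{tA} =
  [t*exp(5*t) + exp(5*t), t*exp(5*t), 0]
  [-t*exp(5*t), -t*exp(5*t) + exp(5*t), 0]
  [0, 0, exp(5*t)]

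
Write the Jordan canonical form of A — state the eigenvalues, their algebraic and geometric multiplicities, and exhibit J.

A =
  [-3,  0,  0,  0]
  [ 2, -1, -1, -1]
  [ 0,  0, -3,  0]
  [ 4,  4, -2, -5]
J_2(-3) ⊕ J_1(-3) ⊕ J_1(-3)

The characteristic polynomial is
  det(x·I − A) = x^4 + 12*x^3 + 54*x^2 + 108*x + 81 = (x + 3)^4

Eigenvalues and multiplicities (the geometric multiplicity of λ is n − rank(A − λI), which equals the number of Jordan blocks for λ):
  λ = -3: algebraic multiplicity = 4, geometric multiplicity = 3

Determining the block sizes for each eigenvalue:
  λ = -3: 3 blocks summing to 4 forces exactly one block of size 2 and the rest size 1 → block sizes [2, 1, 1]

Assembling the blocks gives a Jordan form
J =
  [-3,  1,  0,  0]
  [ 0, -3,  0,  0]
  [ 0,  0, -3,  0]
  [ 0,  0,  0, -3]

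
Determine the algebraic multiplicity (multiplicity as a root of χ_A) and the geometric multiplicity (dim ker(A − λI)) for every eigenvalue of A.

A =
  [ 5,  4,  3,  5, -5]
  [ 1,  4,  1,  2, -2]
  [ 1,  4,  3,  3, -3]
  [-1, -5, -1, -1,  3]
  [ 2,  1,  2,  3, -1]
λ = 2: alg = 5, geom = 2

Step 1 — factor the characteristic polynomial to read off the algebraic multiplicities:
  χ_A(x) = (x - 2)^5

Step 2 — compute geometric multiplicities via the rank-nullity identity g(λ) = n − rank(A − λI):
  rank(A − (2)·I) = 3, so dim ker(A − (2)·I) = n − 3 = 2

Summary:
  λ = 2: algebraic multiplicity = 5, geometric multiplicity = 2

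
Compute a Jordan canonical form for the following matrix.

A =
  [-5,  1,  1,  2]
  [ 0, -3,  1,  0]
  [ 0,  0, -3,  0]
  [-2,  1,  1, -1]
J_3(-3) ⊕ J_1(-3)

The characteristic polynomial is
  det(x·I − A) = x^4 + 12*x^3 + 54*x^2 + 108*x + 81 = (x + 3)^4

Eigenvalues and multiplicities (the geometric multiplicity of λ is n − rank(A − λI), which equals the number of Jordan blocks for λ):
  λ = -3: algebraic multiplicity = 4, geometric multiplicity = 2

Determining the block sizes for each eigenvalue:
  λ = -3: with am = 4 and gm = 2, the partition is not yet determined (e.g. several partitions of 4 into 2 parts exist). Let N = A − (-3)·I. Computing rank(N^1) = 2, rank(N^2) = 1, rank(N^3) = 0; the number of blocks of size ≥ j is rank(N^{j−1}) − rank(N^j), giving [2, 1, 1]. So we have 1 block(s) of size 3, 1 block(s) of size 1 → block sizes [3, 1]

Assembling the blocks gives a Jordan form
J =
  [-3,  1,  0,  0]
  [ 0, -3,  1,  0]
  [ 0,  0, -3,  0]
  [ 0,  0,  0, -3]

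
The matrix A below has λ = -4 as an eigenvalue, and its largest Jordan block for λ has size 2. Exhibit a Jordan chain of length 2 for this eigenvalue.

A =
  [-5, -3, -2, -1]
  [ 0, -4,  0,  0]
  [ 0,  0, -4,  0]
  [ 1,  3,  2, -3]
A Jordan chain for λ = -4 of length 2:
v_1 = (-1, 0, 0, 1)ᵀ
v_2 = (1, 0, 0, 0)ᵀ

Let N = A − (-4)·I. We want v_2 with N^2 v_2 = 0 but N^1 v_2 ≠ 0; then v_{j-1} := N · v_j for j = 2, …, 2.

Pick v_2 = (1, 0, 0, 0)ᵀ.
Then v_1 = N · v_2 = (-1, 0, 0, 1)ᵀ.

Sanity check: (A − (-4)·I) v_1 = (0, 0, 0, 0)ᵀ = 0. ✓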